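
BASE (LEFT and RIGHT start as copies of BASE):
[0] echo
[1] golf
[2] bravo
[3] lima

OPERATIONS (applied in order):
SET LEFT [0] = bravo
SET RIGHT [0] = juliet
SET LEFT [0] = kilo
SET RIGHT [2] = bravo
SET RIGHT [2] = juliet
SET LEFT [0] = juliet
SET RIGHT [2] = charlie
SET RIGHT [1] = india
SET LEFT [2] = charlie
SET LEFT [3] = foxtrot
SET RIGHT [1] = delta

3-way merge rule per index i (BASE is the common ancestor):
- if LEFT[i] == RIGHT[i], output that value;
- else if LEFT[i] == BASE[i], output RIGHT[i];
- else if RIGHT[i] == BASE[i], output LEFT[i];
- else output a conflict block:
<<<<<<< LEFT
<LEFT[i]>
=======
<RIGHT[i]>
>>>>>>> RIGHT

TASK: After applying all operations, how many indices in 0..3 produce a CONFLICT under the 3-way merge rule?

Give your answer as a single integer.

Final LEFT:  [juliet, golf, charlie, foxtrot]
Final RIGHT: [juliet, delta, charlie, lima]
i=0: L=juliet R=juliet -> agree -> juliet
i=1: L=golf=BASE, R=delta -> take RIGHT -> delta
i=2: L=charlie R=charlie -> agree -> charlie
i=3: L=foxtrot, R=lima=BASE -> take LEFT -> foxtrot
Conflict count: 0

Answer: 0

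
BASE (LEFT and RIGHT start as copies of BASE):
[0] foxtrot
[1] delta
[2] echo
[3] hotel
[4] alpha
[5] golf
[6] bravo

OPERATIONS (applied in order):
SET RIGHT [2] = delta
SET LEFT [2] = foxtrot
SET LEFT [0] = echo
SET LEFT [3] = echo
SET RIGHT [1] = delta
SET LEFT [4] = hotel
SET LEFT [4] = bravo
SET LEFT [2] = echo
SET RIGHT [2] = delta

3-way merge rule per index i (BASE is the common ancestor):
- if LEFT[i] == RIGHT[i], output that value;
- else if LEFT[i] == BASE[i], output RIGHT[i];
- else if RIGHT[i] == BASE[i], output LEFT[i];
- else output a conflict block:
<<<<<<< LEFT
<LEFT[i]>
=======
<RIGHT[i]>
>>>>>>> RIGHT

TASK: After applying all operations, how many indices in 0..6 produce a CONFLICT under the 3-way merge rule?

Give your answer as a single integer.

Final LEFT:  [echo, delta, echo, echo, bravo, golf, bravo]
Final RIGHT: [foxtrot, delta, delta, hotel, alpha, golf, bravo]
i=0: L=echo, R=foxtrot=BASE -> take LEFT -> echo
i=1: L=delta R=delta -> agree -> delta
i=2: L=echo=BASE, R=delta -> take RIGHT -> delta
i=3: L=echo, R=hotel=BASE -> take LEFT -> echo
i=4: L=bravo, R=alpha=BASE -> take LEFT -> bravo
i=5: L=golf R=golf -> agree -> golf
i=6: L=bravo R=bravo -> agree -> bravo
Conflict count: 0

Answer: 0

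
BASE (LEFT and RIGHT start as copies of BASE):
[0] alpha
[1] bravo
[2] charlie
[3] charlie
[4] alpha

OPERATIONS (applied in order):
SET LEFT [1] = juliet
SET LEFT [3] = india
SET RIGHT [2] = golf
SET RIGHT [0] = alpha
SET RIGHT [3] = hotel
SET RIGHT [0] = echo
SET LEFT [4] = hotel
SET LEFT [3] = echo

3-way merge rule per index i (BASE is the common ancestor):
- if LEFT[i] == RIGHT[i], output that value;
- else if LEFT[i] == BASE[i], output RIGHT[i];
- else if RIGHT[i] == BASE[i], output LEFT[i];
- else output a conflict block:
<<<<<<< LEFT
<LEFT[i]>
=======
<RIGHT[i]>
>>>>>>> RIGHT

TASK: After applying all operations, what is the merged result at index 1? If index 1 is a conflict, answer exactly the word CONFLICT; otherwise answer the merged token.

Final LEFT:  [alpha, juliet, charlie, echo, hotel]
Final RIGHT: [echo, bravo, golf, hotel, alpha]
i=0: L=alpha=BASE, R=echo -> take RIGHT -> echo
i=1: L=juliet, R=bravo=BASE -> take LEFT -> juliet
i=2: L=charlie=BASE, R=golf -> take RIGHT -> golf
i=3: BASE=charlie L=echo R=hotel all differ -> CONFLICT
i=4: L=hotel, R=alpha=BASE -> take LEFT -> hotel
Index 1 -> juliet

Answer: juliet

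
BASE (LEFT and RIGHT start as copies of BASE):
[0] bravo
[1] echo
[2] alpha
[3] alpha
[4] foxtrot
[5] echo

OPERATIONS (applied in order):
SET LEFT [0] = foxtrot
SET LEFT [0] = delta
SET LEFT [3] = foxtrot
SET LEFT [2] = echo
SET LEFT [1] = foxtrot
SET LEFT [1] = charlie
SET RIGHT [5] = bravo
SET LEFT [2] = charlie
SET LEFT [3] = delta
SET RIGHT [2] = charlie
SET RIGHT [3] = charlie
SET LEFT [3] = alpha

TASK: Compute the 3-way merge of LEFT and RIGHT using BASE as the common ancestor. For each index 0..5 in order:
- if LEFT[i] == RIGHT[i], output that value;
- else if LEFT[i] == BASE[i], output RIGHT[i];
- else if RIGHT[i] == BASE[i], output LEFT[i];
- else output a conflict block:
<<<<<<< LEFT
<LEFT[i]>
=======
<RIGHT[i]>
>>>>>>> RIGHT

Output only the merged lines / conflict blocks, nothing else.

Final LEFT:  [delta, charlie, charlie, alpha, foxtrot, echo]
Final RIGHT: [bravo, echo, charlie, charlie, foxtrot, bravo]
i=0: L=delta, R=bravo=BASE -> take LEFT -> delta
i=1: L=charlie, R=echo=BASE -> take LEFT -> charlie
i=2: L=charlie R=charlie -> agree -> charlie
i=3: L=alpha=BASE, R=charlie -> take RIGHT -> charlie
i=4: L=foxtrot R=foxtrot -> agree -> foxtrot
i=5: L=echo=BASE, R=bravo -> take RIGHT -> bravo

Answer: delta
charlie
charlie
charlie
foxtrot
bravo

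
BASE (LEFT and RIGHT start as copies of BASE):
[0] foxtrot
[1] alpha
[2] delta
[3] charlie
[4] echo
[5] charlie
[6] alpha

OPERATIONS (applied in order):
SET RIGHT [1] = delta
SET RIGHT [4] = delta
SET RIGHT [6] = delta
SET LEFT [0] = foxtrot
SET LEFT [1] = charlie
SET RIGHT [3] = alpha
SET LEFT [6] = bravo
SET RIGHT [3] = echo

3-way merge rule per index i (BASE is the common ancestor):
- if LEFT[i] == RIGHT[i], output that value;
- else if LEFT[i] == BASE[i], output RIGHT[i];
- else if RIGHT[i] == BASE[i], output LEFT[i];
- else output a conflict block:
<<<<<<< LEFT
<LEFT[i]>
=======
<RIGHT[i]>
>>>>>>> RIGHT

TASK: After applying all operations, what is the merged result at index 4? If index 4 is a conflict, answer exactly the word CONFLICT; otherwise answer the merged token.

Answer: delta

Derivation:
Final LEFT:  [foxtrot, charlie, delta, charlie, echo, charlie, bravo]
Final RIGHT: [foxtrot, delta, delta, echo, delta, charlie, delta]
i=0: L=foxtrot R=foxtrot -> agree -> foxtrot
i=1: BASE=alpha L=charlie R=delta all differ -> CONFLICT
i=2: L=delta R=delta -> agree -> delta
i=3: L=charlie=BASE, R=echo -> take RIGHT -> echo
i=4: L=echo=BASE, R=delta -> take RIGHT -> delta
i=5: L=charlie R=charlie -> agree -> charlie
i=6: BASE=alpha L=bravo R=delta all differ -> CONFLICT
Index 4 -> delta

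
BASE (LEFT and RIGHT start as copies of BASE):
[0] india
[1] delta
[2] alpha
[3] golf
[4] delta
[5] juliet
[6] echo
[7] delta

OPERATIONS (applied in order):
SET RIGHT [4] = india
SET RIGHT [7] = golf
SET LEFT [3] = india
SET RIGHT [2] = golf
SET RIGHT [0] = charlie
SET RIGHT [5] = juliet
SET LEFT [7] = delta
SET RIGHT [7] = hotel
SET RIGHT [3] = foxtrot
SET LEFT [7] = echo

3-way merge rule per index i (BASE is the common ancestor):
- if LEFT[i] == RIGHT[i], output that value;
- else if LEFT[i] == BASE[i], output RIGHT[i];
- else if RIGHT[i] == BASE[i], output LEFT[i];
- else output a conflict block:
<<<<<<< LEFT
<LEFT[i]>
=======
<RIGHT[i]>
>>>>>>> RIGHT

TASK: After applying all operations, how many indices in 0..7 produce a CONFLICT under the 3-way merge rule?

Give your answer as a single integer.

Answer: 2

Derivation:
Final LEFT:  [india, delta, alpha, india, delta, juliet, echo, echo]
Final RIGHT: [charlie, delta, golf, foxtrot, india, juliet, echo, hotel]
i=0: L=india=BASE, R=charlie -> take RIGHT -> charlie
i=1: L=delta R=delta -> agree -> delta
i=2: L=alpha=BASE, R=golf -> take RIGHT -> golf
i=3: BASE=golf L=india R=foxtrot all differ -> CONFLICT
i=4: L=delta=BASE, R=india -> take RIGHT -> india
i=5: L=juliet R=juliet -> agree -> juliet
i=6: L=echo R=echo -> agree -> echo
i=7: BASE=delta L=echo R=hotel all differ -> CONFLICT
Conflict count: 2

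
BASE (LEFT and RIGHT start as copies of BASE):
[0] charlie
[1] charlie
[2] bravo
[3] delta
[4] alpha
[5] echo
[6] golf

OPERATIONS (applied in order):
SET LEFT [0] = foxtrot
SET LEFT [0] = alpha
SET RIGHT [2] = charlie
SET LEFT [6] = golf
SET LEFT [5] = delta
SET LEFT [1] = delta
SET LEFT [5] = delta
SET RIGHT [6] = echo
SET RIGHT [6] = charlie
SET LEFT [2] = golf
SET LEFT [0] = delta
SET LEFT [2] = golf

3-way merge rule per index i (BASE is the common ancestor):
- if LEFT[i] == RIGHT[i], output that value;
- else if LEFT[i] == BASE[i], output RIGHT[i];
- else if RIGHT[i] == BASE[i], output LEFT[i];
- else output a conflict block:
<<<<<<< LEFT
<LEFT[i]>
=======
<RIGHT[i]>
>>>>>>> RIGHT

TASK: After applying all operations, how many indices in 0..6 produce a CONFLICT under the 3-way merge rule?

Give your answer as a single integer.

Final LEFT:  [delta, delta, golf, delta, alpha, delta, golf]
Final RIGHT: [charlie, charlie, charlie, delta, alpha, echo, charlie]
i=0: L=delta, R=charlie=BASE -> take LEFT -> delta
i=1: L=delta, R=charlie=BASE -> take LEFT -> delta
i=2: BASE=bravo L=golf R=charlie all differ -> CONFLICT
i=3: L=delta R=delta -> agree -> delta
i=4: L=alpha R=alpha -> agree -> alpha
i=5: L=delta, R=echo=BASE -> take LEFT -> delta
i=6: L=golf=BASE, R=charlie -> take RIGHT -> charlie
Conflict count: 1

Answer: 1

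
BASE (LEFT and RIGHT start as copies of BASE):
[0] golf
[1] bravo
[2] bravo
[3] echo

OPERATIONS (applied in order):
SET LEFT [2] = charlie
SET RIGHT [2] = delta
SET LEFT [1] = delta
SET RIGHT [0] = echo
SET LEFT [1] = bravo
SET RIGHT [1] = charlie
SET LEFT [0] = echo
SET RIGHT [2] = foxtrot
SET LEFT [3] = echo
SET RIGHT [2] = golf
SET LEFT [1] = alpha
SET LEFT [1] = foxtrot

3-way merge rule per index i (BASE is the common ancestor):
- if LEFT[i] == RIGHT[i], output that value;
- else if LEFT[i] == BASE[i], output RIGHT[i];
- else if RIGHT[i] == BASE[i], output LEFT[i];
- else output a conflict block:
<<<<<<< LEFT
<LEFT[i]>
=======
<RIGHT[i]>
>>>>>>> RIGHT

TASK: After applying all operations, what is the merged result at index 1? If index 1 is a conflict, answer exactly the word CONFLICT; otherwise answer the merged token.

Answer: CONFLICT

Derivation:
Final LEFT:  [echo, foxtrot, charlie, echo]
Final RIGHT: [echo, charlie, golf, echo]
i=0: L=echo R=echo -> agree -> echo
i=1: BASE=bravo L=foxtrot R=charlie all differ -> CONFLICT
i=2: BASE=bravo L=charlie R=golf all differ -> CONFLICT
i=3: L=echo R=echo -> agree -> echo
Index 1 -> CONFLICT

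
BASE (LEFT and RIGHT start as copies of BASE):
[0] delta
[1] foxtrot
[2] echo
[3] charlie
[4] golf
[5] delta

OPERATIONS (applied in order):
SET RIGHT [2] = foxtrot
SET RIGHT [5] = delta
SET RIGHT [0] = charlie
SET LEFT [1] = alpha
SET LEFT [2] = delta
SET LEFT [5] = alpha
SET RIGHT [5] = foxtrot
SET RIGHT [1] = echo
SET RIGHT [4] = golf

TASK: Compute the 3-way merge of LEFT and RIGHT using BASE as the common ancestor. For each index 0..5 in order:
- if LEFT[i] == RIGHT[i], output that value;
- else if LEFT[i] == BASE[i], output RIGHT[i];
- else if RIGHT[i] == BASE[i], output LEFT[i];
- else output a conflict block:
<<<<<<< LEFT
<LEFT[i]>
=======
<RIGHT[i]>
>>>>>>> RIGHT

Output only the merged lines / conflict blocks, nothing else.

Answer: charlie
<<<<<<< LEFT
alpha
=======
echo
>>>>>>> RIGHT
<<<<<<< LEFT
delta
=======
foxtrot
>>>>>>> RIGHT
charlie
golf
<<<<<<< LEFT
alpha
=======
foxtrot
>>>>>>> RIGHT

Derivation:
Final LEFT:  [delta, alpha, delta, charlie, golf, alpha]
Final RIGHT: [charlie, echo, foxtrot, charlie, golf, foxtrot]
i=0: L=delta=BASE, R=charlie -> take RIGHT -> charlie
i=1: BASE=foxtrot L=alpha R=echo all differ -> CONFLICT
i=2: BASE=echo L=delta R=foxtrot all differ -> CONFLICT
i=3: L=charlie R=charlie -> agree -> charlie
i=4: L=golf R=golf -> agree -> golf
i=5: BASE=delta L=alpha R=foxtrot all differ -> CONFLICT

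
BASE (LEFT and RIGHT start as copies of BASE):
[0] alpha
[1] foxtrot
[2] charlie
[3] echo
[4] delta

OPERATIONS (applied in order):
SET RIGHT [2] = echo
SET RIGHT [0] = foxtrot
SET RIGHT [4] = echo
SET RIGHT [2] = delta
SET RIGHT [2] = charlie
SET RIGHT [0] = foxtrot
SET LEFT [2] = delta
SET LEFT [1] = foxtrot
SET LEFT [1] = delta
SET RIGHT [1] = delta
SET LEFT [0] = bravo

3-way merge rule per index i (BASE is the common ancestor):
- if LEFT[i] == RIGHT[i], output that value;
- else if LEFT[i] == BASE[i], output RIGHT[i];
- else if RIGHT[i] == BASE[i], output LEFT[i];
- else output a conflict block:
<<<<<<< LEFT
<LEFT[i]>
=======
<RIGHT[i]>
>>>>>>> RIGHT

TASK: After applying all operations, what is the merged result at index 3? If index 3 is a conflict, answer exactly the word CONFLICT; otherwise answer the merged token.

Final LEFT:  [bravo, delta, delta, echo, delta]
Final RIGHT: [foxtrot, delta, charlie, echo, echo]
i=0: BASE=alpha L=bravo R=foxtrot all differ -> CONFLICT
i=1: L=delta R=delta -> agree -> delta
i=2: L=delta, R=charlie=BASE -> take LEFT -> delta
i=3: L=echo R=echo -> agree -> echo
i=4: L=delta=BASE, R=echo -> take RIGHT -> echo
Index 3 -> echo

Answer: echo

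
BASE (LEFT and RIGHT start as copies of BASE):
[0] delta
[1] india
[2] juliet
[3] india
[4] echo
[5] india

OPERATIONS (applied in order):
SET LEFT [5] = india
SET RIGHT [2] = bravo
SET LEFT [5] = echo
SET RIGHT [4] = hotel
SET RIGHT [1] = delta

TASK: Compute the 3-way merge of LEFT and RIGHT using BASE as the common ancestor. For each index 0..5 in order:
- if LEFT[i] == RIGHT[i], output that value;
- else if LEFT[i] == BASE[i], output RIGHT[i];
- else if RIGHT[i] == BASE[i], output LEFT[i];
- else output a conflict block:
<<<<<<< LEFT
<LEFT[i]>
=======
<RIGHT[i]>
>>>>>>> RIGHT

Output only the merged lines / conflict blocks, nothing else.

Final LEFT:  [delta, india, juliet, india, echo, echo]
Final RIGHT: [delta, delta, bravo, india, hotel, india]
i=0: L=delta R=delta -> agree -> delta
i=1: L=india=BASE, R=delta -> take RIGHT -> delta
i=2: L=juliet=BASE, R=bravo -> take RIGHT -> bravo
i=3: L=india R=india -> agree -> india
i=4: L=echo=BASE, R=hotel -> take RIGHT -> hotel
i=5: L=echo, R=india=BASE -> take LEFT -> echo

Answer: delta
delta
bravo
india
hotel
echo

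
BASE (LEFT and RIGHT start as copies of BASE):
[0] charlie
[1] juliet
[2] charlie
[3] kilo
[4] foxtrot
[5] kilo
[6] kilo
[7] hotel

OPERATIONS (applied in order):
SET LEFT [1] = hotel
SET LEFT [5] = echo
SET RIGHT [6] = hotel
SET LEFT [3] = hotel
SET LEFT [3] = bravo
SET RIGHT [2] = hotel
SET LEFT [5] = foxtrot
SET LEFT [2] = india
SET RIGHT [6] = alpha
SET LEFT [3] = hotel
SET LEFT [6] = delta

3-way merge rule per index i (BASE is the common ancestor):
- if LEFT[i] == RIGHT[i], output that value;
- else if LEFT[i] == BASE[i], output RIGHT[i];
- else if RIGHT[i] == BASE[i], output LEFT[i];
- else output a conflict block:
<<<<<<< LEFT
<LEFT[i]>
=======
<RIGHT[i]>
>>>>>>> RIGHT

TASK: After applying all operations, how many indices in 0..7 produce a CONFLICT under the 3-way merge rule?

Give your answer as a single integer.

Final LEFT:  [charlie, hotel, india, hotel, foxtrot, foxtrot, delta, hotel]
Final RIGHT: [charlie, juliet, hotel, kilo, foxtrot, kilo, alpha, hotel]
i=0: L=charlie R=charlie -> agree -> charlie
i=1: L=hotel, R=juliet=BASE -> take LEFT -> hotel
i=2: BASE=charlie L=india R=hotel all differ -> CONFLICT
i=3: L=hotel, R=kilo=BASE -> take LEFT -> hotel
i=4: L=foxtrot R=foxtrot -> agree -> foxtrot
i=5: L=foxtrot, R=kilo=BASE -> take LEFT -> foxtrot
i=6: BASE=kilo L=delta R=alpha all differ -> CONFLICT
i=7: L=hotel R=hotel -> agree -> hotel
Conflict count: 2

Answer: 2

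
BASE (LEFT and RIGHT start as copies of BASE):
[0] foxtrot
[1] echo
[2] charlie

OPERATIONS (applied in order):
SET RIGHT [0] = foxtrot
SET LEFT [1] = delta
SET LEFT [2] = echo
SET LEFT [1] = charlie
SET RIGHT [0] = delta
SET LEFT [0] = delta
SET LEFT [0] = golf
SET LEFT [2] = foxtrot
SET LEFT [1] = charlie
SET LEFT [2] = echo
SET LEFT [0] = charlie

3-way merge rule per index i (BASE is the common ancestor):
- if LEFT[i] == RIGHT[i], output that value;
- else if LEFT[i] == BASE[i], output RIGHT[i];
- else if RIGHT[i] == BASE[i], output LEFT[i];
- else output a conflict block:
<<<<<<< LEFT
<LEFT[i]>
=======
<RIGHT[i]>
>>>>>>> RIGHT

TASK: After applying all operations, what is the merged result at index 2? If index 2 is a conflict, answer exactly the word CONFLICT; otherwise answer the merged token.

Answer: echo

Derivation:
Final LEFT:  [charlie, charlie, echo]
Final RIGHT: [delta, echo, charlie]
i=0: BASE=foxtrot L=charlie R=delta all differ -> CONFLICT
i=1: L=charlie, R=echo=BASE -> take LEFT -> charlie
i=2: L=echo, R=charlie=BASE -> take LEFT -> echo
Index 2 -> echo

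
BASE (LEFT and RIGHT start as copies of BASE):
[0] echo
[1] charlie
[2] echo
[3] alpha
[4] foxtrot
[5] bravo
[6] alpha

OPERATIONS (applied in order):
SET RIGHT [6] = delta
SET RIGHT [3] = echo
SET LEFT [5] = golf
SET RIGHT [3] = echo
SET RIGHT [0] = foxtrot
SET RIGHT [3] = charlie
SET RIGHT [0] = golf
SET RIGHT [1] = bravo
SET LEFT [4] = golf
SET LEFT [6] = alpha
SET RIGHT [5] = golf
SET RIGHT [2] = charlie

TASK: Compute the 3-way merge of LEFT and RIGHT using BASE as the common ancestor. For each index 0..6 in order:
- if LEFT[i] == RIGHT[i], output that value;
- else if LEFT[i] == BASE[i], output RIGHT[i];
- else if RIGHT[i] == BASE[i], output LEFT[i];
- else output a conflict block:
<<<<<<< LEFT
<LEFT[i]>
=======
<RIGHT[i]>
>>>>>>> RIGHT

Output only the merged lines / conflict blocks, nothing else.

Answer: golf
bravo
charlie
charlie
golf
golf
delta

Derivation:
Final LEFT:  [echo, charlie, echo, alpha, golf, golf, alpha]
Final RIGHT: [golf, bravo, charlie, charlie, foxtrot, golf, delta]
i=0: L=echo=BASE, R=golf -> take RIGHT -> golf
i=1: L=charlie=BASE, R=bravo -> take RIGHT -> bravo
i=2: L=echo=BASE, R=charlie -> take RIGHT -> charlie
i=3: L=alpha=BASE, R=charlie -> take RIGHT -> charlie
i=4: L=golf, R=foxtrot=BASE -> take LEFT -> golf
i=5: L=golf R=golf -> agree -> golf
i=6: L=alpha=BASE, R=delta -> take RIGHT -> delta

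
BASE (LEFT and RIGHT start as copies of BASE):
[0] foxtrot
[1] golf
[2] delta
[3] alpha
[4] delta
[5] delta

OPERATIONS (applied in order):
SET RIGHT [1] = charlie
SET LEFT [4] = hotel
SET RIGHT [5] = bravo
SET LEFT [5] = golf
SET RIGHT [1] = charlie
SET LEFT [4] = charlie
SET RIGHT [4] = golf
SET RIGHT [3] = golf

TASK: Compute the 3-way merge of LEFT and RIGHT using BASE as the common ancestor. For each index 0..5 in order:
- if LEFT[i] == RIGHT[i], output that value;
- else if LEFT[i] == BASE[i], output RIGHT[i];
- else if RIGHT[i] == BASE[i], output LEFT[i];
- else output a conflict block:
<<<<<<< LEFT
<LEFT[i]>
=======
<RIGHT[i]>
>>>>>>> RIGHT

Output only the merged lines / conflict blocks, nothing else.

Final LEFT:  [foxtrot, golf, delta, alpha, charlie, golf]
Final RIGHT: [foxtrot, charlie, delta, golf, golf, bravo]
i=0: L=foxtrot R=foxtrot -> agree -> foxtrot
i=1: L=golf=BASE, R=charlie -> take RIGHT -> charlie
i=2: L=delta R=delta -> agree -> delta
i=3: L=alpha=BASE, R=golf -> take RIGHT -> golf
i=4: BASE=delta L=charlie R=golf all differ -> CONFLICT
i=5: BASE=delta L=golf R=bravo all differ -> CONFLICT

Answer: foxtrot
charlie
delta
golf
<<<<<<< LEFT
charlie
=======
golf
>>>>>>> RIGHT
<<<<<<< LEFT
golf
=======
bravo
>>>>>>> RIGHT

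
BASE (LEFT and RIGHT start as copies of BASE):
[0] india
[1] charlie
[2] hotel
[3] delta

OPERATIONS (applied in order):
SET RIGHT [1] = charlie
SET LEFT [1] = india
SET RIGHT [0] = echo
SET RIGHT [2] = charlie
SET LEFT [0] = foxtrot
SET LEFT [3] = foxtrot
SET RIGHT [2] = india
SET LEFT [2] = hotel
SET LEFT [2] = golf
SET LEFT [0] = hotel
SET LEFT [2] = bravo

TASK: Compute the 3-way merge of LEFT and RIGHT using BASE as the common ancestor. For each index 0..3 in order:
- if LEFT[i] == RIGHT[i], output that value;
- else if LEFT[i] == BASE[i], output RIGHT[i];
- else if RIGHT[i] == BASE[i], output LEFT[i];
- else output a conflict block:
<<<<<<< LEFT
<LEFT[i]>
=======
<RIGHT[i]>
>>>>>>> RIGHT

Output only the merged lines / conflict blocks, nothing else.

Final LEFT:  [hotel, india, bravo, foxtrot]
Final RIGHT: [echo, charlie, india, delta]
i=0: BASE=india L=hotel R=echo all differ -> CONFLICT
i=1: L=india, R=charlie=BASE -> take LEFT -> india
i=2: BASE=hotel L=bravo R=india all differ -> CONFLICT
i=3: L=foxtrot, R=delta=BASE -> take LEFT -> foxtrot

Answer: <<<<<<< LEFT
hotel
=======
echo
>>>>>>> RIGHT
india
<<<<<<< LEFT
bravo
=======
india
>>>>>>> RIGHT
foxtrot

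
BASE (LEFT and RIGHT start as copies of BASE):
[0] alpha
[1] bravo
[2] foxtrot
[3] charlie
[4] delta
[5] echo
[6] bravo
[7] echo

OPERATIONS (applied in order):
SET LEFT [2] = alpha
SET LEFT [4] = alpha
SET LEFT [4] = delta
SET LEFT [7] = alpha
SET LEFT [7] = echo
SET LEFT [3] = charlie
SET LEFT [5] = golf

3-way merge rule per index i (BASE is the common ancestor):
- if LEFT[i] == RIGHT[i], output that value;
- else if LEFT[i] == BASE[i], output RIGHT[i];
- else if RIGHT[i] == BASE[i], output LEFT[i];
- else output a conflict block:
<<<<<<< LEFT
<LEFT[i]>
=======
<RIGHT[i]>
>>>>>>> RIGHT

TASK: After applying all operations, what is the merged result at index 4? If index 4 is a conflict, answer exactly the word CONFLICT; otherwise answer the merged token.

Final LEFT:  [alpha, bravo, alpha, charlie, delta, golf, bravo, echo]
Final RIGHT: [alpha, bravo, foxtrot, charlie, delta, echo, bravo, echo]
i=0: L=alpha R=alpha -> agree -> alpha
i=1: L=bravo R=bravo -> agree -> bravo
i=2: L=alpha, R=foxtrot=BASE -> take LEFT -> alpha
i=3: L=charlie R=charlie -> agree -> charlie
i=4: L=delta R=delta -> agree -> delta
i=5: L=golf, R=echo=BASE -> take LEFT -> golf
i=6: L=bravo R=bravo -> agree -> bravo
i=7: L=echo R=echo -> agree -> echo
Index 4 -> delta

Answer: delta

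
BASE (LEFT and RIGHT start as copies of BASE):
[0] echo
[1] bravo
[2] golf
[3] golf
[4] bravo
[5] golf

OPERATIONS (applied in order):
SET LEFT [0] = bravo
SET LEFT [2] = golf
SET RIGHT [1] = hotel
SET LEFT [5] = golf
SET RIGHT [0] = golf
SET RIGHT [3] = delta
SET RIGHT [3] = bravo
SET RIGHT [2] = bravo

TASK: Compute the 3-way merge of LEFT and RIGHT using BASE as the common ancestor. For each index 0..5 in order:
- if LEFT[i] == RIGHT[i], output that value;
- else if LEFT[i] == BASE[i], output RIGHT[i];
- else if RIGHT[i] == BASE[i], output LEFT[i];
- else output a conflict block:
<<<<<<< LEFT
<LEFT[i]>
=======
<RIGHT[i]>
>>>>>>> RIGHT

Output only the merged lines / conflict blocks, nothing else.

Answer: <<<<<<< LEFT
bravo
=======
golf
>>>>>>> RIGHT
hotel
bravo
bravo
bravo
golf

Derivation:
Final LEFT:  [bravo, bravo, golf, golf, bravo, golf]
Final RIGHT: [golf, hotel, bravo, bravo, bravo, golf]
i=0: BASE=echo L=bravo R=golf all differ -> CONFLICT
i=1: L=bravo=BASE, R=hotel -> take RIGHT -> hotel
i=2: L=golf=BASE, R=bravo -> take RIGHT -> bravo
i=3: L=golf=BASE, R=bravo -> take RIGHT -> bravo
i=4: L=bravo R=bravo -> agree -> bravo
i=5: L=golf R=golf -> agree -> golf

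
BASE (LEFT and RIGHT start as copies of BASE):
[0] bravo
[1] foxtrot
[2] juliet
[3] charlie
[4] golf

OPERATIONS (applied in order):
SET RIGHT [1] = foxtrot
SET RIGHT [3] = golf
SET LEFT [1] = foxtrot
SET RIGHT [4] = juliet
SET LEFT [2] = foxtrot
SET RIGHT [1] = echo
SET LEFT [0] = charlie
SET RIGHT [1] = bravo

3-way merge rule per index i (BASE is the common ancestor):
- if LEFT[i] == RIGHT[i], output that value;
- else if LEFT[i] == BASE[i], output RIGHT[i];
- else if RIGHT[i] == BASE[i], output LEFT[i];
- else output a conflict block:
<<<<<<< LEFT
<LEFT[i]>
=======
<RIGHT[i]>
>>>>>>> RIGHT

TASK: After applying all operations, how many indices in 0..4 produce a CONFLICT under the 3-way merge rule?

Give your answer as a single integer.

Answer: 0

Derivation:
Final LEFT:  [charlie, foxtrot, foxtrot, charlie, golf]
Final RIGHT: [bravo, bravo, juliet, golf, juliet]
i=0: L=charlie, R=bravo=BASE -> take LEFT -> charlie
i=1: L=foxtrot=BASE, R=bravo -> take RIGHT -> bravo
i=2: L=foxtrot, R=juliet=BASE -> take LEFT -> foxtrot
i=3: L=charlie=BASE, R=golf -> take RIGHT -> golf
i=4: L=golf=BASE, R=juliet -> take RIGHT -> juliet
Conflict count: 0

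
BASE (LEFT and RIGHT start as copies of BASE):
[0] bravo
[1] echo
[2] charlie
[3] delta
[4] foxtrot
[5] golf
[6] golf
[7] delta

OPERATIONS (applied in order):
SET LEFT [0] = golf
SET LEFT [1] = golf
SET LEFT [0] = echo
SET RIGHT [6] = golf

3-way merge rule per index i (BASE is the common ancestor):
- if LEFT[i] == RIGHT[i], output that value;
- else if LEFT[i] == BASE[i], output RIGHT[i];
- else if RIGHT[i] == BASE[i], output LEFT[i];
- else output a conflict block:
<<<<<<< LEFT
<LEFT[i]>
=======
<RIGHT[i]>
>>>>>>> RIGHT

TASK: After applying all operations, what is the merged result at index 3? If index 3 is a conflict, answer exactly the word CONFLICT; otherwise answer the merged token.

Answer: delta

Derivation:
Final LEFT:  [echo, golf, charlie, delta, foxtrot, golf, golf, delta]
Final RIGHT: [bravo, echo, charlie, delta, foxtrot, golf, golf, delta]
i=0: L=echo, R=bravo=BASE -> take LEFT -> echo
i=1: L=golf, R=echo=BASE -> take LEFT -> golf
i=2: L=charlie R=charlie -> agree -> charlie
i=3: L=delta R=delta -> agree -> delta
i=4: L=foxtrot R=foxtrot -> agree -> foxtrot
i=5: L=golf R=golf -> agree -> golf
i=6: L=golf R=golf -> agree -> golf
i=7: L=delta R=delta -> agree -> delta
Index 3 -> delta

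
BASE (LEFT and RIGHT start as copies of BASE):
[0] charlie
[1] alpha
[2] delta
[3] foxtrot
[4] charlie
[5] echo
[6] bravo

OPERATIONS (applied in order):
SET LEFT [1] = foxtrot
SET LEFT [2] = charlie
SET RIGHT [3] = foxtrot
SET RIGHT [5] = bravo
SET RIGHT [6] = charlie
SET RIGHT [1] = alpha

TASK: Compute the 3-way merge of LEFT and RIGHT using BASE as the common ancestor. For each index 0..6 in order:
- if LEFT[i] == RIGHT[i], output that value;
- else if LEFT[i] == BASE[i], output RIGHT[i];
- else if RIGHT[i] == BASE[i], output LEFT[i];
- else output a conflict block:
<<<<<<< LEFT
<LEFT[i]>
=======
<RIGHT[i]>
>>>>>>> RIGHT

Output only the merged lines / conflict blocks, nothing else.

Final LEFT:  [charlie, foxtrot, charlie, foxtrot, charlie, echo, bravo]
Final RIGHT: [charlie, alpha, delta, foxtrot, charlie, bravo, charlie]
i=0: L=charlie R=charlie -> agree -> charlie
i=1: L=foxtrot, R=alpha=BASE -> take LEFT -> foxtrot
i=2: L=charlie, R=delta=BASE -> take LEFT -> charlie
i=3: L=foxtrot R=foxtrot -> agree -> foxtrot
i=4: L=charlie R=charlie -> agree -> charlie
i=5: L=echo=BASE, R=bravo -> take RIGHT -> bravo
i=6: L=bravo=BASE, R=charlie -> take RIGHT -> charlie

Answer: charlie
foxtrot
charlie
foxtrot
charlie
bravo
charlie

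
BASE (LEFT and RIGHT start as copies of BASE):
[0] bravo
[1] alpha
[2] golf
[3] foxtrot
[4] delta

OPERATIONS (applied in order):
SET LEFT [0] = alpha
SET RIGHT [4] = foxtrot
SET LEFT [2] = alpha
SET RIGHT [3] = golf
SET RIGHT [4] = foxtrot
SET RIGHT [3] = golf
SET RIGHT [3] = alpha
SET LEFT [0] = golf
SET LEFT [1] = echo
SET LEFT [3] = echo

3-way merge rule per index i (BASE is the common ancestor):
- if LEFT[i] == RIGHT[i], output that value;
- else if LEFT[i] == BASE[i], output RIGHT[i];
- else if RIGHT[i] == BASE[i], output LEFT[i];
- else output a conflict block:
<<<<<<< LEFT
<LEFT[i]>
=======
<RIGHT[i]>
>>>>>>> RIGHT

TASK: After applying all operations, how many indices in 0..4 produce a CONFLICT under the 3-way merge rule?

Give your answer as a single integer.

Final LEFT:  [golf, echo, alpha, echo, delta]
Final RIGHT: [bravo, alpha, golf, alpha, foxtrot]
i=0: L=golf, R=bravo=BASE -> take LEFT -> golf
i=1: L=echo, R=alpha=BASE -> take LEFT -> echo
i=2: L=alpha, R=golf=BASE -> take LEFT -> alpha
i=3: BASE=foxtrot L=echo R=alpha all differ -> CONFLICT
i=4: L=delta=BASE, R=foxtrot -> take RIGHT -> foxtrot
Conflict count: 1

Answer: 1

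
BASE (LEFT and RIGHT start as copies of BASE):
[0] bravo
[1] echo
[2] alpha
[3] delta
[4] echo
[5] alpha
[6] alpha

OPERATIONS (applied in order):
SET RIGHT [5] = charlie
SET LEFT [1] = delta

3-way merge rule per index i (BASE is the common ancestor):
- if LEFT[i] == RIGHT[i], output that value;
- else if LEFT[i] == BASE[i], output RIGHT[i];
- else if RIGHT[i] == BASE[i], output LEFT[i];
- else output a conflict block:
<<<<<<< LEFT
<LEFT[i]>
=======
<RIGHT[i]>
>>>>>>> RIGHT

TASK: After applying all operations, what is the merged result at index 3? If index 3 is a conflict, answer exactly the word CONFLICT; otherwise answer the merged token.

Answer: delta

Derivation:
Final LEFT:  [bravo, delta, alpha, delta, echo, alpha, alpha]
Final RIGHT: [bravo, echo, alpha, delta, echo, charlie, alpha]
i=0: L=bravo R=bravo -> agree -> bravo
i=1: L=delta, R=echo=BASE -> take LEFT -> delta
i=2: L=alpha R=alpha -> agree -> alpha
i=3: L=delta R=delta -> agree -> delta
i=4: L=echo R=echo -> agree -> echo
i=5: L=alpha=BASE, R=charlie -> take RIGHT -> charlie
i=6: L=alpha R=alpha -> agree -> alpha
Index 3 -> delta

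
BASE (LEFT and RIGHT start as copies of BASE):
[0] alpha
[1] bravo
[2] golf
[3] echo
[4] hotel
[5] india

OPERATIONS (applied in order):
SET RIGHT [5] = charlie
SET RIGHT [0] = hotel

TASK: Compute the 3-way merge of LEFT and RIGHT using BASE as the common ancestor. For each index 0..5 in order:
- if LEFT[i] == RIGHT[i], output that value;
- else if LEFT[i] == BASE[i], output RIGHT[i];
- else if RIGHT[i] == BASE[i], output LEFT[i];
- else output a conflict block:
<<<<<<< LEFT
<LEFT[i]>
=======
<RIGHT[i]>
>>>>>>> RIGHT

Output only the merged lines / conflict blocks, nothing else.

Answer: hotel
bravo
golf
echo
hotel
charlie

Derivation:
Final LEFT:  [alpha, bravo, golf, echo, hotel, india]
Final RIGHT: [hotel, bravo, golf, echo, hotel, charlie]
i=0: L=alpha=BASE, R=hotel -> take RIGHT -> hotel
i=1: L=bravo R=bravo -> agree -> bravo
i=2: L=golf R=golf -> agree -> golf
i=3: L=echo R=echo -> agree -> echo
i=4: L=hotel R=hotel -> agree -> hotel
i=5: L=india=BASE, R=charlie -> take RIGHT -> charlie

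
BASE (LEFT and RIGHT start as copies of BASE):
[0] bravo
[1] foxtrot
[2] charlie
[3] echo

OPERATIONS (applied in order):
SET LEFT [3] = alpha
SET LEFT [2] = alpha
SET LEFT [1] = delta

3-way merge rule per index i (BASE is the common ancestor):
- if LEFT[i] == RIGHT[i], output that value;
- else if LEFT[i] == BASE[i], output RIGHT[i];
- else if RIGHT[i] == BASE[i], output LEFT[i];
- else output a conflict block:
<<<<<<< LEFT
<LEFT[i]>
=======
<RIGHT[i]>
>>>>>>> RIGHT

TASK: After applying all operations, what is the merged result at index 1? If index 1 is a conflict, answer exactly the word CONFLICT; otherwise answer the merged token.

Final LEFT:  [bravo, delta, alpha, alpha]
Final RIGHT: [bravo, foxtrot, charlie, echo]
i=0: L=bravo R=bravo -> agree -> bravo
i=1: L=delta, R=foxtrot=BASE -> take LEFT -> delta
i=2: L=alpha, R=charlie=BASE -> take LEFT -> alpha
i=3: L=alpha, R=echo=BASE -> take LEFT -> alpha
Index 1 -> delta

Answer: delta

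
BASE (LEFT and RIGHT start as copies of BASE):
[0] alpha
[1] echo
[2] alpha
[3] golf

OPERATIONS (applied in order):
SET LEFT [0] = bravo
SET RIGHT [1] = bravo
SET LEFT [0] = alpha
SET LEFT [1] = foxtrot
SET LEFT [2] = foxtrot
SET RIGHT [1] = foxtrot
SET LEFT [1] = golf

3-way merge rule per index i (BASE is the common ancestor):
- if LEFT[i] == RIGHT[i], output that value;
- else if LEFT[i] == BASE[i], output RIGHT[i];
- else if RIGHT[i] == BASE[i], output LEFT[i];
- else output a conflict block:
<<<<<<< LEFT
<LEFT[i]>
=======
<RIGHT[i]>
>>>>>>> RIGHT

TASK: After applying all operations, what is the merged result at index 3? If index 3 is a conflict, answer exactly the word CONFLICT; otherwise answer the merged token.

Final LEFT:  [alpha, golf, foxtrot, golf]
Final RIGHT: [alpha, foxtrot, alpha, golf]
i=0: L=alpha R=alpha -> agree -> alpha
i=1: BASE=echo L=golf R=foxtrot all differ -> CONFLICT
i=2: L=foxtrot, R=alpha=BASE -> take LEFT -> foxtrot
i=3: L=golf R=golf -> agree -> golf
Index 3 -> golf

Answer: golf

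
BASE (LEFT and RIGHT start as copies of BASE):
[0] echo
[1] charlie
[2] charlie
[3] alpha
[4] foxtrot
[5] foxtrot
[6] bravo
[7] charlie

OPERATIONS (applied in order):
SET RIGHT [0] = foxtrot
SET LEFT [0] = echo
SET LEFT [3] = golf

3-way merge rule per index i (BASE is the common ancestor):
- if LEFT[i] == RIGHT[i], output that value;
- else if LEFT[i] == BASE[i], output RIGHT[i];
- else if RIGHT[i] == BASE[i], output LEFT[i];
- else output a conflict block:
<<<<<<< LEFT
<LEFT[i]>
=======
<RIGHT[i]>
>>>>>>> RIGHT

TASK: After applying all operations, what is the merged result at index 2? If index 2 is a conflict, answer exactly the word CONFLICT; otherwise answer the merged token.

Final LEFT:  [echo, charlie, charlie, golf, foxtrot, foxtrot, bravo, charlie]
Final RIGHT: [foxtrot, charlie, charlie, alpha, foxtrot, foxtrot, bravo, charlie]
i=0: L=echo=BASE, R=foxtrot -> take RIGHT -> foxtrot
i=1: L=charlie R=charlie -> agree -> charlie
i=2: L=charlie R=charlie -> agree -> charlie
i=3: L=golf, R=alpha=BASE -> take LEFT -> golf
i=4: L=foxtrot R=foxtrot -> agree -> foxtrot
i=5: L=foxtrot R=foxtrot -> agree -> foxtrot
i=6: L=bravo R=bravo -> agree -> bravo
i=7: L=charlie R=charlie -> agree -> charlie
Index 2 -> charlie

Answer: charlie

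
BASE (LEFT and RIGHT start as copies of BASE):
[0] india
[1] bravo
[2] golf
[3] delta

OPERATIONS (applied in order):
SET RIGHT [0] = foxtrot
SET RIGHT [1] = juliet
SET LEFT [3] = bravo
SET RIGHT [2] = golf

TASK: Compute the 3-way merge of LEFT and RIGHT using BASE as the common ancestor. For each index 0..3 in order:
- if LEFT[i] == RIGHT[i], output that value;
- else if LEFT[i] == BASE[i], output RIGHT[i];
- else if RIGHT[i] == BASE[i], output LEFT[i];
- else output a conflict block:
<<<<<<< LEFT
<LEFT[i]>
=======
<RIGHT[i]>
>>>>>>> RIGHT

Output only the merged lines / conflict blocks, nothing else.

Final LEFT:  [india, bravo, golf, bravo]
Final RIGHT: [foxtrot, juliet, golf, delta]
i=0: L=india=BASE, R=foxtrot -> take RIGHT -> foxtrot
i=1: L=bravo=BASE, R=juliet -> take RIGHT -> juliet
i=2: L=golf R=golf -> agree -> golf
i=3: L=bravo, R=delta=BASE -> take LEFT -> bravo

Answer: foxtrot
juliet
golf
bravo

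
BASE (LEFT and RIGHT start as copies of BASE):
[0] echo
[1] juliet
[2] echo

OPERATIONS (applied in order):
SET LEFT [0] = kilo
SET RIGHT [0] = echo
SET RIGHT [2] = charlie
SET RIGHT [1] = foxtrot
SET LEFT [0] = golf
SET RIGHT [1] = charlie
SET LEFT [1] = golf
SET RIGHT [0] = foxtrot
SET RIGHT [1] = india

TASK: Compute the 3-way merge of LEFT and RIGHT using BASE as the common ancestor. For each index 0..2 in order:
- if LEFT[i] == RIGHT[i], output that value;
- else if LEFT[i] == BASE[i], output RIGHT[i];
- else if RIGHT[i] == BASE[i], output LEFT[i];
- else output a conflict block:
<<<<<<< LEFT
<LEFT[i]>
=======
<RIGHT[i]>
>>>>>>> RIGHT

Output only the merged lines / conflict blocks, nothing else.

Answer: <<<<<<< LEFT
golf
=======
foxtrot
>>>>>>> RIGHT
<<<<<<< LEFT
golf
=======
india
>>>>>>> RIGHT
charlie

Derivation:
Final LEFT:  [golf, golf, echo]
Final RIGHT: [foxtrot, india, charlie]
i=0: BASE=echo L=golf R=foxtrot all differ -> CONFLICT
i=1: BASE=juliet L=golf R=india all differ -> CONFLICT
i=2: L=echo=BASE, R=charlie -> take RIGHT -> charlie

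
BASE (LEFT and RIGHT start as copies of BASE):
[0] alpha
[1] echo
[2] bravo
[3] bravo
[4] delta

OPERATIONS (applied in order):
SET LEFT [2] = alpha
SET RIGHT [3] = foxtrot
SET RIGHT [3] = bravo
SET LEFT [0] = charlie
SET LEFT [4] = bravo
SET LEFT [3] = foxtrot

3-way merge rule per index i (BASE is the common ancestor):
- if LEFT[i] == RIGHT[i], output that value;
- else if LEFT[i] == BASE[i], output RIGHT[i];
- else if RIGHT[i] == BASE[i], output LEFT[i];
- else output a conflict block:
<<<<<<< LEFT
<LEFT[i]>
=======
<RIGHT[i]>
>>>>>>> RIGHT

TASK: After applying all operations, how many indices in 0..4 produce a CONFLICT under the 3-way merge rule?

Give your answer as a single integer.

Final LEFT:  [charlie, echo, alpha, foxtrot, bravo]
Final RIGHT: [alpha, echo, bravo, bravo, delta]
i=0: L=charlie, R=alpha=BASE -> take LEFT -> charlie
i=1: L=echo R=echo -> agree -> echo
i=2: L=alpha, R=bravo=BASE -> take LEFT -> alpha
i=3: L=foxtrot, R=bravo=BASE -> take LEFT -> foxtrot
i=4: L=bravo, R=delta=BASE -> take LEFT -> bravo
Conflict count: 0

Answer: 0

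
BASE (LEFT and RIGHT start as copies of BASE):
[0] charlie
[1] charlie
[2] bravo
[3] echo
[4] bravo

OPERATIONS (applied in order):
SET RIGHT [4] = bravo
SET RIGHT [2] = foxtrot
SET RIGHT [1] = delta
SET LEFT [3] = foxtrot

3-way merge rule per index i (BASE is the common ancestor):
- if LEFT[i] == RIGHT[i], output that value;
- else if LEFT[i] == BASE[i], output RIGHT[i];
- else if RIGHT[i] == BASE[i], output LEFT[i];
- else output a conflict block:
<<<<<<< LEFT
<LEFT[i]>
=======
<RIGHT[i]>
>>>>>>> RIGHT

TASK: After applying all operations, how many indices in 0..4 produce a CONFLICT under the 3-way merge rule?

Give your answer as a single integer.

Answer: 0

Derivation:
Final LEFT:  [charlie, charlie, bravo, foxtrot, bravo]
Final RIGHT: [charlie, delta, foxtrot, echo, bravo]
i=0: L=charlie R=charlie -> agree -> charlie
i=1: L=charlie=BASE, R=delta -> take RIGHT -> delta
i=2: L=bravo=BASE, R=foxtrot -> take RIGHT -> foxtrot
i=3: L=foxtrot, R=echo=BASE -> take LEFT -> foxtrot
i=4: L=bravo R=bravo -> agree -> bravo
Conflict count: 0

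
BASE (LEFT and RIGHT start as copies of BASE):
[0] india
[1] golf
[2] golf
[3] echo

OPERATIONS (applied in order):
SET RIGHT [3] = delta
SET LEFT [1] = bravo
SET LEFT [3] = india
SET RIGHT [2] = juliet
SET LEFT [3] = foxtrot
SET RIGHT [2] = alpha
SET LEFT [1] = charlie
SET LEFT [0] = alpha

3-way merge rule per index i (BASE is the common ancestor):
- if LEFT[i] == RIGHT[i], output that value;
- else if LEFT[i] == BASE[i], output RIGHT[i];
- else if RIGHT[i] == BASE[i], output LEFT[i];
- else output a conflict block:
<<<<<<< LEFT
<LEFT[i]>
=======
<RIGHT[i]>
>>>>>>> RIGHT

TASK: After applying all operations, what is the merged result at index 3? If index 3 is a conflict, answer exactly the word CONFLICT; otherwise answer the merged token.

Final LEFT:  [alpha, charlie, golf, foxtrot]
Final RIGHT: [india, golf, alpha, delta]
i=0: L=alpha, R=india=BASE -> take LEFT -> alpha
i=1: L=charlie, R=golf=BASE -> take LEFT -> charlie
i=2: L=golf=BASE, R=alpha -> take RIGHT -> alpha
i=3: BASE=echo L=foxtrot R=delta all differ -> CONFLICT
Index 3 -> CONFLICT

Answer: CONFLICT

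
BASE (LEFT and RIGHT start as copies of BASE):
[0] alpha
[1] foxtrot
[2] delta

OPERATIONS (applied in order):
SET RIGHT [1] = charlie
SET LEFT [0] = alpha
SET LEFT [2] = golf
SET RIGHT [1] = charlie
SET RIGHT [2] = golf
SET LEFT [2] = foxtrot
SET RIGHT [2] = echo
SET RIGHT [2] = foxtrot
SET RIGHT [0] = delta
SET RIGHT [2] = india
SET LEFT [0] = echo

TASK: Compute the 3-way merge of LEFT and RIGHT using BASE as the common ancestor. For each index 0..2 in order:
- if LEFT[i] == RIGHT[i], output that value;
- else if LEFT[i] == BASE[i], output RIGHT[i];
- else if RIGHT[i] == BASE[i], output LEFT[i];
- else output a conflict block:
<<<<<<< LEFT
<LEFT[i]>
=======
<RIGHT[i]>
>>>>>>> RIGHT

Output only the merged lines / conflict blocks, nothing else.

Answer: <<<<<<< LEFT
echo
=======
delta
>>>>>>> RIGHT
charlie
<<<<<<< LEFT
foxtrot
=======
india
>>>>>>> RIGHT

Derivation:
Final LEFT:  [echo, foxtrot, foxtrot]
Final RIGHT: [delta, charlie, india]
i=0: BASE=alpha L=echo R=delta all differ -> CONFLICT
i=1: L=foxtrot=BASE, R=charlie -> take RIGHT -> charlie
i=2: BASE=delta L=foxtrot R=india all differ -> CONFLICT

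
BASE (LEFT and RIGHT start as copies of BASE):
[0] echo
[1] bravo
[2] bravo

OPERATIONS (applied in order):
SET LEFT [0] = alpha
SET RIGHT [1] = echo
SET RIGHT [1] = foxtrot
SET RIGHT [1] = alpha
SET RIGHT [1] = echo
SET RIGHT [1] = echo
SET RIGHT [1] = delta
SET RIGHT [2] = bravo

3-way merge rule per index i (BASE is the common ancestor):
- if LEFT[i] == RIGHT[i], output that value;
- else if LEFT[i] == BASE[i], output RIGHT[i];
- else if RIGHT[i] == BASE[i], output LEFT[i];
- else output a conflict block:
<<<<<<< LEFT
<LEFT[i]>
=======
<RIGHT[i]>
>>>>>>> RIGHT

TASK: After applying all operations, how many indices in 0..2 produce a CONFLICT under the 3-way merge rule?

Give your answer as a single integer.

Final LEFT:  [alpha, bravo, bravo]
Final RIGHT: [echo, delta, bravo]
i=0: L=alpha, R=echo=BASE -> take LEFT -> alpha
i=1: L=bravo=BASE, R=delta -> take RIGHT -> delta
i=2: L=bravo R=bravo -> agree -> bravo
Conflict count: 0

Answer: 0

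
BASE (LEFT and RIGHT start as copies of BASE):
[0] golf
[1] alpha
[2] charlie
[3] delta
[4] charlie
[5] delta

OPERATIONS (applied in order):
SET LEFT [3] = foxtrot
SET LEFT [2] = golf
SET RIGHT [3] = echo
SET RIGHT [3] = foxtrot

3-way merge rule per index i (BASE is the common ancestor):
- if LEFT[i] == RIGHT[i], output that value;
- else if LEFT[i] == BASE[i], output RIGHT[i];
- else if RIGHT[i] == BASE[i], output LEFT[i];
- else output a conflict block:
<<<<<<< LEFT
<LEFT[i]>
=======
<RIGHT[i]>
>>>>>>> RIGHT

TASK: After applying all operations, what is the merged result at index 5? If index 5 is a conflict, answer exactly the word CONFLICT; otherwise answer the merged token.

Final LEFT:  [golf, alpha, golf, foxtrot, charlie, delta]
Final RIGHT: [golf, alpha, charlie, foxtrot, charlie, delta]
i=0: L=golf R=golf -> agree -> golf
i=1: L=alpha R=alpha -> agree -> alpha
i=2: L=golf, R=charlie=BASE -> take LEFT -> golf
i=3: L=foxtrot R=foxtrot -> agree -> foxtrot
i=4: L=charlie R=charlie -> agree -> charlie
i=5: L=delta R=delta -> agree -> delta
Index 5 -> delta

Answer: delta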